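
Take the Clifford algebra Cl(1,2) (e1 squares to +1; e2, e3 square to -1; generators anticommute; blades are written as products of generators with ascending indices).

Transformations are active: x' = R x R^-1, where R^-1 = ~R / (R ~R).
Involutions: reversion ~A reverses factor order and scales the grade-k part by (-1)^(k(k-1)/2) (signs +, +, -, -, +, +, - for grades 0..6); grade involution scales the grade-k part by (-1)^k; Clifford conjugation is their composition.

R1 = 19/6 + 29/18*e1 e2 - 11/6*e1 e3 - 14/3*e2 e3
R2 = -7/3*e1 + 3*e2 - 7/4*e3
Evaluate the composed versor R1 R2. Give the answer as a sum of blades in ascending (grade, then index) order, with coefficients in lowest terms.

Distribute over the terms of R2 (each basis-blade product reordered to ascending indices, repeated generators contracted through their squares):
R1 (-7/3*e1) = -133/18*e1 + 203/54*e2 - 77/18*e3 + 98/9*e1 e2 e3
R1 (3*e2) = -29/6*e1 + 19/2*e2 - 14*e3 + 11/2*e1 e2 e3
R1 (-7/4*e3) = -77/24*e1 - 49/6*e2 - 133/24*e3 - 203/72*e1 e2 e3
Summing the partial products and collecting blades:
Answer: -1111/72*e1 + 275/54*e2 - 1715/72*e3 + 977/72*e1 e2 e3


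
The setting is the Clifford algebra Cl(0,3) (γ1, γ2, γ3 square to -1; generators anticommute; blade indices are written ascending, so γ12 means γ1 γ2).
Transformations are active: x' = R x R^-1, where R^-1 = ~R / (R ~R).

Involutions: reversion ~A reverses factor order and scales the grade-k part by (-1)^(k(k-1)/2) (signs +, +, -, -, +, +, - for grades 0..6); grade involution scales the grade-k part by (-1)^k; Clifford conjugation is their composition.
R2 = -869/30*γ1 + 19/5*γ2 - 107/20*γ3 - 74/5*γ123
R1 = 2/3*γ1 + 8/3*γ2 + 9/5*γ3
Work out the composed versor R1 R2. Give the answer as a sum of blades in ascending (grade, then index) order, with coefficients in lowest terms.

Distribute over the terms of R1 (each basis-blade product reordered to ascending indices, repeated generators contracted through their squares):
(2/3*γ1) R2 = 869/45 + 38/15*γ12 - 107/30*γ13 + 148/15*γ23
(8/3*γ2) R2 = -152/15 + 3476/45*γ12 - 592/15*γ13 - 214/15*γ23
(9/5*γ3) R2 = 963/100 + 666/25*γ12 + 2607/50*γ13 - 171/25*γ23
Summing the partial products and collecting blades:
Answer: 16927/900 + 23944/225*γ12 + 683/75*γ13 - 281/25*γ23


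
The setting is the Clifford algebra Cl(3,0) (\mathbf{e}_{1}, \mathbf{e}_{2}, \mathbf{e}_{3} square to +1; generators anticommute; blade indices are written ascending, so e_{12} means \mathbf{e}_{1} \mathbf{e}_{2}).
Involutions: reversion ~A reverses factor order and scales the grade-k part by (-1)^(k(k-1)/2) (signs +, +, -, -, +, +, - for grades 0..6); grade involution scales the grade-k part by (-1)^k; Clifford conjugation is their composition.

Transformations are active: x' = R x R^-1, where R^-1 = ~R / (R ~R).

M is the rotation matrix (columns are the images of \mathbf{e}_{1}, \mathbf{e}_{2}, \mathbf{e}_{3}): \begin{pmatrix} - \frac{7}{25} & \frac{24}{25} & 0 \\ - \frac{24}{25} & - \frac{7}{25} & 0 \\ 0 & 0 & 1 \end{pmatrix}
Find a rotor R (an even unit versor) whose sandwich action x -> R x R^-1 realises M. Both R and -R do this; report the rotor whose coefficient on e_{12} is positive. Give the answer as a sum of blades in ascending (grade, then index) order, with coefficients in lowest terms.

Method: write R = a + b12*e_{12} + b13*e_{13} + b23*e_{23} with a^2 + b12^2 + b13^2 + b23^2 = 1 (so R^-1 = ~R). Expanding the columns R e_j ~R gives tr M = 4a^2 - 1 and, from the antisymmetric part, M21 - M12 = -4a*b12, M13 - M31 = 4a*b13, M32 - M23 = -4a*b23.
Here tr M = \frac{11}{25}, so a^2 = (1 + tr M)/4 = \frac{9}{25} and a = ±\frac{3}{5}. Taking a = \frac{3}{5}: M21 - M12 = -\frac{48}{25}, M13 - M31 = 0, M32 - M23 = 0, giving b12 = \frac{4}{5}, b13 = 0, b23 = 0, i.e. R = \frac{3}{5} + \frac{4}{5} e_{12}.
Its e_{12} coefficient is already positive.
Answer: \frac{3}{5} + \frac{4}{5} e_{12}. Note: both R and -R realise this M (trace \frac{11}{25}); the covering map identifies them, and the e_{12}-coefficient sign is the tie-breaker.


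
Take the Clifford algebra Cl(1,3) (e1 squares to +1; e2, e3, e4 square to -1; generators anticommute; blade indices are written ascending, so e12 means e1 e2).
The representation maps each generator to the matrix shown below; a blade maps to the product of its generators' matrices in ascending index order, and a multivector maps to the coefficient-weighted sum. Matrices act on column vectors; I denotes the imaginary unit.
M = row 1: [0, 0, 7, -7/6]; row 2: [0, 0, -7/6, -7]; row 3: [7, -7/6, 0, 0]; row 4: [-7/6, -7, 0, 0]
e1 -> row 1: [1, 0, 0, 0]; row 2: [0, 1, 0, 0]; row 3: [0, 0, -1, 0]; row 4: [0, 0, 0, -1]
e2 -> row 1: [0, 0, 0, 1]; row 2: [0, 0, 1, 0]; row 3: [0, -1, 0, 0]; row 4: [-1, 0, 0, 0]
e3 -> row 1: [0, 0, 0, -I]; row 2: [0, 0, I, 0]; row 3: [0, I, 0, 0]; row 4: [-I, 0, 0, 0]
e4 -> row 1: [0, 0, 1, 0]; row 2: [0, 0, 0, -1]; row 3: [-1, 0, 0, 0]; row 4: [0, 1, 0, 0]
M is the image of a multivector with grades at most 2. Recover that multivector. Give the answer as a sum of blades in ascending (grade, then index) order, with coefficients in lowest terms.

Method: the blade images are trace-orthogonal — tr(rho(e_A) rho(e_B)^-1) = 4 if A = B and 0 otherwise — and rho(e_A)^-1 = (e_A)^2 * rho(e_A) with (e_A)^2 = +1 or -1, so the coefficient of e_A in the preimage is (e_A)^2 * tr(M rho(e_A))/4.
Nonzero projections over blades of grade <= 2: e12: (e12)^2 = +1, tr(M rho(e12)) = -14/3, coefficient -7/6; e14: (e14)^2 = +1, tr(M rho(e14)) = 28, coefficient 7. Every other blade of grade <= 2 projects to 0.
Answer: -7/6*e12 + 7*e14


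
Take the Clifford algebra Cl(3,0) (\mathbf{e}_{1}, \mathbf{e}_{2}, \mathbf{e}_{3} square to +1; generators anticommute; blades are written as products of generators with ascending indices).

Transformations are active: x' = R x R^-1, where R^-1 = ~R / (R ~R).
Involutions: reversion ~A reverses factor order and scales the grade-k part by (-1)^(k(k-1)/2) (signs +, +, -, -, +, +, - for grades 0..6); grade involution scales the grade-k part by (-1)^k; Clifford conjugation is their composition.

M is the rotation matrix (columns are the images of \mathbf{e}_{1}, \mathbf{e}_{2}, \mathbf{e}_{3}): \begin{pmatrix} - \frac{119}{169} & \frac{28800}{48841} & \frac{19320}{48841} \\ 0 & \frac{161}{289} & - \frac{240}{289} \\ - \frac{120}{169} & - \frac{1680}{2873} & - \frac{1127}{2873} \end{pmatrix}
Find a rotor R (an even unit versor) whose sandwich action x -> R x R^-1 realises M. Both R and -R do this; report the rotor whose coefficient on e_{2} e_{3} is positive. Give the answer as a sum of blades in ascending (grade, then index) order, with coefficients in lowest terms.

Method: write R = a + b12*e_{1} e_{2} + b13*e_{1} e_{3} + b23*e_{2} e_{3} with a^2 + b12^2 + b13^2 + b23^2 = 1 (so R^-1 = ~R). Expanding the columns R e_j ~R gives tr M = 4a^2 - 1 and, from the antisymmetric part, M21 - M12 = -4a*b12, M13 - M31 = 4a*b13, M32 - M23 = -4a*b23.
Here tr M = -\frac{26341}{48841}, so a^2 = (1 + tr M)/4 = \frac{5625}{48841} and a = ±\frac{75}{221}. Taking a = \frac{75}{221}: M21 - M12 = -\frac{28800}{48841}, M13 - M31 = \frac{54000}{48841}, M32 - M23 = \frac{12000}{48841}, giving b12 = \frac{96}{221}, b13 = \frac{180}{221}, b23 = -\frac{40}{221}, i.e. R = \frac{75}{221} + \frac{96}{221} e_{1} e_{2} + \frac{180}{221} e_{1} e_{3} - \frac{40}{221} e_{2} e_{3}.
Its e_{2} e_{3} coefficient is negative, so report the other preimage -R.
Answer: -\frac{75}{221} - \frac{96}{221} e_{1} e_{2} - \frac{180}{221} e_{1} e_{3} + \frac{40}{221} e_{2} e_{3}. Key observation: the double cover Spin(3) -> SO(3) sends R and -R to the same matrix (trace -\frac{26341}{48841} here), so the stated sign of the e_{2} e_{3} coefficient is what selects one sheet.


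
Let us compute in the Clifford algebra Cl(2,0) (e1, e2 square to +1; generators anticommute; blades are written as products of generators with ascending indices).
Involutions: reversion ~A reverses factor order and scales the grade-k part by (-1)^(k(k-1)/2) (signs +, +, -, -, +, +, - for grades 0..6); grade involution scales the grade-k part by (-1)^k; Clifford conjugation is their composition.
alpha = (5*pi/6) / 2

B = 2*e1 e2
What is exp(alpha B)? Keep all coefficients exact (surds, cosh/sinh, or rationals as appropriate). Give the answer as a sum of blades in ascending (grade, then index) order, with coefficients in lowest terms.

B^2 = (2)^2*(e1 e2)^2 = 4*(-1) = -4 (a basis 2-blade squares to minus the product of its generators' squares).
B^2 = -4 — the negative square puts this in the circular regime; l = 2, alpha*l = 5*pi/6, so exp(alpha B) = cos(5*pi/6) + (sin(5*pi/6)/2)*B = -sqrt(3)/2 + (1/4)*B.
Answer: -sqrt(3)/2 + 1/2*e1 e2


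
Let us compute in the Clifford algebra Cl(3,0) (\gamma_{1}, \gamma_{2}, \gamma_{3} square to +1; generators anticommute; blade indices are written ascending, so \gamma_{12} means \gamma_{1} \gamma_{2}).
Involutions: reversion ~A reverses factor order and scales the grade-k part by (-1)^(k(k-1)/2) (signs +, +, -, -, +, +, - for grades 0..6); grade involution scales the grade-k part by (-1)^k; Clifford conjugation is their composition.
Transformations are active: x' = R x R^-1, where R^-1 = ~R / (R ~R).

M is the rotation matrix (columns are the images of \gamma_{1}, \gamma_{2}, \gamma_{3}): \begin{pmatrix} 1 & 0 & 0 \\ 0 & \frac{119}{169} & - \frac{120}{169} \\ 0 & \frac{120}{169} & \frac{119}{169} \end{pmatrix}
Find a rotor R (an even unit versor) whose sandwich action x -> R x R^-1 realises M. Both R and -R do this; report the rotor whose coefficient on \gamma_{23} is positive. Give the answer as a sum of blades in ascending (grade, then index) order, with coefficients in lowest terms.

Method: write R = a + b12*\gamma_{12} + b13*\gamma_{13} + b23*\gamma_{23} with a^2 + b12^2 + b13^2 + b23^2 = 1 (so R^-1 = ~R). Expanding the columns R e_j ~R gives tr M = 4a^2 - 1 and, from the antisymmetric part, M21 - M12 = -4a*b12, M13 - M31 = 4a*b13, M32 - M23 = -4a*b23.
Here tr M = \frac{407}{169}, so a^2 = (1 + tr M)/4 = \frac{144}{169} and a = ±\frac{12}{13}. Taking a = \frac{12}{13}: M21 - M12 = 0, M13 - M31 = 0, M32 - M23 = \frac{240}{169}, giving b12 = 0, b13 = 0, b23 = -\frac{5}{13}, i.e. R = \frac{12}{13} - \frac{5}{13} \gamma_{23}.
Its \gamma_{23} coefficient is negative, so report the other preimage -R.
Answer: -\frac{12}{13} + \frac{5}{13} \gamma_{23}. Recall the cover is two-to-one: with M of trace \frac{407}{169}, both preimages act alike, and the stated \gamma_{23} sign chooses the sheet.


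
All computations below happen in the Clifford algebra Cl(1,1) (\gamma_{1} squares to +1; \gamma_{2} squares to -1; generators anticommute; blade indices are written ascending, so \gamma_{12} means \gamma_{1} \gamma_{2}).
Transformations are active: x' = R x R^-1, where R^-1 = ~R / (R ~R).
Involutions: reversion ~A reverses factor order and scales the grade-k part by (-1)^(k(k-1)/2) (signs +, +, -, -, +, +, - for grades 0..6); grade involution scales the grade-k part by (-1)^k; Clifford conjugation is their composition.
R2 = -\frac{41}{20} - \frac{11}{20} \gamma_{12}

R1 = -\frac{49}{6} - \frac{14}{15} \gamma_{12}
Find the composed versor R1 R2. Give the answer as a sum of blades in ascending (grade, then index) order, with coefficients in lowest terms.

Distribute over the terms of R1 (each basis-blade product reordered to ascending indices, repeated generators contracted through their squares):
(-\frac{49}{6}) R2 = \frac{2009}{120} + \frac{539}{120} \gamma_{12}
(-\frac{14}{15} \gamma_{12}) R2 = \frac{77}{150} + \frac{287}{150} \gamma_{12}
Summing the partial products and collecting blades:
Answer: \frac{3451}{200} + \frac{1281}{200} \gamma_{12}


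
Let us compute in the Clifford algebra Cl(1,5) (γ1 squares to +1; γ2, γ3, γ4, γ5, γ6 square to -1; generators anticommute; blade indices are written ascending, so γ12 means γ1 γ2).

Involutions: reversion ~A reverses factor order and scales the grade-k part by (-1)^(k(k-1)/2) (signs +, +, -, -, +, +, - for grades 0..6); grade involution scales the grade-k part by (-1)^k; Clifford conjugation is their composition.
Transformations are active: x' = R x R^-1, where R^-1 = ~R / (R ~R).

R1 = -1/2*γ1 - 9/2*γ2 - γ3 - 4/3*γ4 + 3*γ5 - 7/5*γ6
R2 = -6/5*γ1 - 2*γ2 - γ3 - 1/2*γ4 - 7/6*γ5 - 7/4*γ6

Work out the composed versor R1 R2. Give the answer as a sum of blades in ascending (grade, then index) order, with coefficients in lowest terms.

Distribute over the terms of R1 (each basis-blade product reordered to ascending indices, repeated generators contracted through their squares):
(-1/2*γ1) R2 = 3/5 + γ12 + 1/2*γ13 + 1/4*γ14 + 7/12*γ15 + 7/8*γ16
(-9/2*γ2) R2 = -9 - 27/5*γ12 + 9/2*γ23 + 9/4*γ24 + 21/4*γ25 + 63/8*γ26
(-γ3) R2 = -1 - 6/5*γ13 - 2*γ23 + 1/2*γ34 + 7/6*γ35 + 7/4*γ36
(-4/3*γ4) R2 = -2/3 - 8/5*γ14 - 8/3*γ24 - 4/3*γ34 + 14/9*γ45 + 7/3*γ46
(3*γ5) R2 = 7/2 + 18/5*γ15 + 6*γ25 + 3*γ35 + 3/2*γ45 - 21/4*γ56
(-7/5*γ6) R2 = -49/20 - 42/25*γ16 - 14/5*γ26 - 7/5*γ36 - 7/10*γ46 - 49/30*γ56
Summing the partial products and collecting blades:
Answer: -541/60 - 22/5*γ12 - 7/10*γ13 - 27/20*γ14 + 251/60*γ15 - 161/200*γ16 + 5/2*γ23 - 5/12*γ24 + 45/4*γ25 + 203/40*γ26 - 5/6*γ34 + 25/6*γ35 + 7/20*γ36 + 55/18*γ45 + 49/30*γ46 - 413/60*γ56


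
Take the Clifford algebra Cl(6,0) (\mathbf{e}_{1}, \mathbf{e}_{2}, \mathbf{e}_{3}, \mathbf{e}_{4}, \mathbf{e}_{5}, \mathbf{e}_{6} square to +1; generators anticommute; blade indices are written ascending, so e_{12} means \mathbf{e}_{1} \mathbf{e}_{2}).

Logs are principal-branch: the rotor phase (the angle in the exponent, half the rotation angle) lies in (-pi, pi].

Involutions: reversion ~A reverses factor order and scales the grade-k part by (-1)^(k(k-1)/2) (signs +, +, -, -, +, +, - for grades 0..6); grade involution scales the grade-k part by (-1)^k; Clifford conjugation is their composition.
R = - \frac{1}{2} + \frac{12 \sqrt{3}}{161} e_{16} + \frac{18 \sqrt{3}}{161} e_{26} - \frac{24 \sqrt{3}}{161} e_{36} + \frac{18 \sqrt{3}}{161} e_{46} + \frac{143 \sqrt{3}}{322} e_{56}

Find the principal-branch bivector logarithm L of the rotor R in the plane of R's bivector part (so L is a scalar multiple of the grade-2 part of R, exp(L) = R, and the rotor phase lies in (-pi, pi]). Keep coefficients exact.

The scalar part of R is - \frac{1}{2}, so the principal-branch rotor phase is pinned; divide the bivector part by its sine to get the unit plane — L is the phase times that plane.
Concretely: cos(phase) = - \frac{1}{2} gives phase = ±\frac{2 \pi}{3}, and since phase/sin(phase) is even the sign is immaterial: L = (phase/sin(phase)) * <R>_2 = (\frac{4 \sqrt{3} \pi}{9}) * <R>_2.
Answer: \frac{16 \pi}{161} e_{16} + \frac{24 \pi}{161} e_{26} - \frac{32 \pi}{161} e_{36} + \frac{24 \pi}{161} e_{46} + \frac{286 \pi}{483} e_{56}


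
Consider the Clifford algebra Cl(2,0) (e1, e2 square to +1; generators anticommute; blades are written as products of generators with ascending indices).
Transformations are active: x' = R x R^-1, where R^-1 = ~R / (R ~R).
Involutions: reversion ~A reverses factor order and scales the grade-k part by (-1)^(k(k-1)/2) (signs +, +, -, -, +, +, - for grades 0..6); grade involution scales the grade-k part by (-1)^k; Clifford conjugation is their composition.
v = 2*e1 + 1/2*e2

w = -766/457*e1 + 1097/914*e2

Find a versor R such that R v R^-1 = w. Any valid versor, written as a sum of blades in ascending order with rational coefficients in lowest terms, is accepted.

Reasoning: v^2 = w^2 = 17/4 since conjugation preserves the quadratic form; R = v + w = 148/457*e1 + 777/457*e2 is then valid when invertible, keeping its own part and reversing (v - w)/2.
Answer: 148/457*e1 + 777/457*e2


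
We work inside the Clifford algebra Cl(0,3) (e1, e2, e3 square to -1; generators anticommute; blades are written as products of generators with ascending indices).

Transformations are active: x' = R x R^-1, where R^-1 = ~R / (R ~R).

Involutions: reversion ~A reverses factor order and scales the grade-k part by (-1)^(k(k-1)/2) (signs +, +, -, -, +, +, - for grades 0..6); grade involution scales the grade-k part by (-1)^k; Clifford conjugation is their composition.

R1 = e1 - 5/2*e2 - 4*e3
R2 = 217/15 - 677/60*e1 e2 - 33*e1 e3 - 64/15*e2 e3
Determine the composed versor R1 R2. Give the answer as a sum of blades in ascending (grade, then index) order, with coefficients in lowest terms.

Distribute over the terms of R1 (each basis-blade product reordered to ascending indices, repeated generators contracted through their squares):
(e1) R2 = 217/15*e1 + 677/60*e2 + 33*e3 - 64/15*e1 e2 e3
(-5/2*e2) R2 = 677/24*e1 - 217/6*e2 - 32/3*e3 - 165/2*e1 e2 e3
(-4*e3) R2 = 132*e1 + 256/15*e2 - 868/15*e3 + 677/15*e1 e2 e3
Summing the partial products and collecting blades:
Answer: 6987/40*e1 - 469/60*e2 - 533/15*e3 - 1249/30*e1 e2 e3


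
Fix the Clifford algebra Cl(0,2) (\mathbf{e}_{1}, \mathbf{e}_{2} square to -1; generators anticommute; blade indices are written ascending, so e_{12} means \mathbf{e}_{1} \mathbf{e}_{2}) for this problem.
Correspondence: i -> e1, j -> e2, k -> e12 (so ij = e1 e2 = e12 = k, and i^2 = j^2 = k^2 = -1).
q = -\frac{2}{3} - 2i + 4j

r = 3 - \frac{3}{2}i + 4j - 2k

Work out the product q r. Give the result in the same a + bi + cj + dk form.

In blades: q = -\frac{2}{3} - 2 e_{1} + 4 e_{2}, r = 3 - \frac{3}{2} e_{1} + 4 e_{2} - 2 e_{12}.
Distribute q over r term by term (generator squares from the signature, products reordered to ascending indices): (-\frac{2}{3})*r = -2 + e_{1} - \frac{8}{3} e_{2} + \frac{4}{3} e_{12}; (-2 e_{1})*r = -3 - 6 e_{1} - 4 e_{2} - 8 e_{12}; (4 e_{2})*r = -16 - 8 e_{1} + 12 e_{2} + 6 e_{12}.
Sum: -21 - 13 e_{1} + \frac{16}{3} e_{2} - \frac{2}{3} e_{12}; translating back through the correspondence:
Answer: -21 - 13i + \frac{16}{3}j - \frac{2}{3}k


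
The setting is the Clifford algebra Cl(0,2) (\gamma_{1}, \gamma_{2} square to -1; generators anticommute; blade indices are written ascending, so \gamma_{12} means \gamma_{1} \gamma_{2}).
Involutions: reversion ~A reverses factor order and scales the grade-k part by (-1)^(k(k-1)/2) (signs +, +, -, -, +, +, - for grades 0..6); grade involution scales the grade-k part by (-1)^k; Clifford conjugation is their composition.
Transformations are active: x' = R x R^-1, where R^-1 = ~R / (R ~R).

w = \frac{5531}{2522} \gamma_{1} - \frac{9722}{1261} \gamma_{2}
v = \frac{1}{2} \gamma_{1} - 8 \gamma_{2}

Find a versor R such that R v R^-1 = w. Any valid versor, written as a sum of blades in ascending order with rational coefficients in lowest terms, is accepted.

Sketch: the shared square -\frac{257}{4} makes R = v + w = \frac{3396}{1261} \gamma_{1} - \frac{19810}{1261} \gamma_{2} the natural versor; its sandwich fixes that direction, negates (v - w)/2, and sends v to w.
Answer: \frac{3396}{1261} \gamma_{1} - \frac{19810}{1261} \gamma_{2}


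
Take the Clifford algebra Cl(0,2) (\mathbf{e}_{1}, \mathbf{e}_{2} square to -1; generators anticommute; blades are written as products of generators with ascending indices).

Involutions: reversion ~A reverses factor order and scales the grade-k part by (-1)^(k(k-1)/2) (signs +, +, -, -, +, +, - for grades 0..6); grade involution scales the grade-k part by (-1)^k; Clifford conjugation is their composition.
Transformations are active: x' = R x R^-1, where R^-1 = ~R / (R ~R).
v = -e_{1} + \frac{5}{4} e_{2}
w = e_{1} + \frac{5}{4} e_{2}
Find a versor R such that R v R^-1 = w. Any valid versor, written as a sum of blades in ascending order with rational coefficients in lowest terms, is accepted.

The midline construction: v and w both square to -\frac{41}{16}, so reflecting in their sum \frac{5}{2} e_{2} exchanges them.
Answer: \frac{5}{2} e_{2}


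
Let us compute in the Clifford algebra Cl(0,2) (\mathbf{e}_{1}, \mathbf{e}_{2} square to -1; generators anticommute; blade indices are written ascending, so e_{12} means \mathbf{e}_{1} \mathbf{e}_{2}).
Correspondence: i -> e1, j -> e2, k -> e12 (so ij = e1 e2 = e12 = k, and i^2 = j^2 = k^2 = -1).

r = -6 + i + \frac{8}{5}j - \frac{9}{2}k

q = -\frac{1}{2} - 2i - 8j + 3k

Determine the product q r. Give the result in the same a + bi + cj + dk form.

In blades: q = -\frac{1}{2} - 2 e_{1} - 8 e_{2} + 3 e_{12}, r = -6 + e_{1} + \frac{8}{5} e_{2} - \frac{9}{2} e_{12}.
Distribute q over r term by term (generator squares from the signature, products reordered to ascending indices): (-\frac{1}{2})*r = 3 - \frac{1}{2} e_{1} - \frac{4}{5} e_{2} + \frac{9}{4} e_{12}; (-2 e_{1})*r = 2 + 12 e_{1} - 9 e_{2} - \frac{16}{5} e_{12}; (-8 e_{2})*r = \frac{64}{5} + 36 e_{1} + 48 e_{2} + 8 e_{12}; (3 e_{12})*r = \frac{27}{2} - \frac{24}{5} e_{1} + 3 e_{2} - 18 e_{12}.
Sum: \frac{313}{10} + \frac{427}{10} e_{1} + \frac{206}{5} e_{2} - \frac{219}{20} e_{12}; translating back through the correspondence:
Answer: \frac{313}{10} + \frac{427}{10}i + \frac{206}{5}j - \frac{219}{20}k


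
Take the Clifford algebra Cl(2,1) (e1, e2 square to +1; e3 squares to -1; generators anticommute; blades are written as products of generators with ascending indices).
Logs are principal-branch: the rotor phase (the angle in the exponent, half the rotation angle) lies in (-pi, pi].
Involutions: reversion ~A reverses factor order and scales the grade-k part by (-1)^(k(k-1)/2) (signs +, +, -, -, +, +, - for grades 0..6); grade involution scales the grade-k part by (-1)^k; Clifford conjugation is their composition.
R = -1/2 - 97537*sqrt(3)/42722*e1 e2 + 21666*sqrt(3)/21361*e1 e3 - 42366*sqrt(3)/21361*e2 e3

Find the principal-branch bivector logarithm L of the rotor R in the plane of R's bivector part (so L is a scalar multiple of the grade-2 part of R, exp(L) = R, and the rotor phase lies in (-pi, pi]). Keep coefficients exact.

The scalar part of R is -1/2, so the principal-branch rotor phase is pinned; divide the bivector part by its sine to get the unit plane — L is the phase times that plane.
Concretely: cos(phase) = -1/2 gives phase = ±2*pi/3, and since phase/sin(phase) is even the sign is immaterial: L = (phase/sin(phase)) * <R>_2 = (4*sqrt(3)*pi/9) * <R>_2.
Answer: -195074*pi/64083*e1 e2 + 28888*pi/21361*e1 e3 - 56488*pi/21361*e2 e3


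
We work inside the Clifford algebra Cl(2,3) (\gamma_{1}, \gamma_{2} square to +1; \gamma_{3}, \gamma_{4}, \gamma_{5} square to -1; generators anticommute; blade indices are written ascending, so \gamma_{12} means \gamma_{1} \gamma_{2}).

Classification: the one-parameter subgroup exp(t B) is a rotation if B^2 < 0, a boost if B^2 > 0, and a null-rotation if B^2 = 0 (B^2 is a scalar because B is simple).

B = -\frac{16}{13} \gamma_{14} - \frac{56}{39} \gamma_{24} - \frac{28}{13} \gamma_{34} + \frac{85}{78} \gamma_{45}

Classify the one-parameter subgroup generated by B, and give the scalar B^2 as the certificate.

B^2 term by term: the squares give (-\frac{16}{13})^2*(\gamma_{14})^2 + (-\frac{56}{39})^2*(\gamma_{24})^2 + (-\frac{28}{13})^2*(\gamma_{34})^2 + (\frac{85}{78})^2*(\gamma_{45})^2 = \frac{256}{169}*(+1) + \frac{3136}{1521}*(+1) + \frac{784}{169}*(-1) + \frac{7225}{6084}*(-1) = -\frac{9}{4} (each basis 2-blade squares to minus the product of its generators' squares); cross terms between blades sharing an index anticommute and cancel. So B^2 = -\frac{9}{4}.
Answer: rotation, certificate B^2 = -\frac{9}{4}. Because -\frac{9}{4} is invariant under every versor sandwich, the classification follows from its sign alone.


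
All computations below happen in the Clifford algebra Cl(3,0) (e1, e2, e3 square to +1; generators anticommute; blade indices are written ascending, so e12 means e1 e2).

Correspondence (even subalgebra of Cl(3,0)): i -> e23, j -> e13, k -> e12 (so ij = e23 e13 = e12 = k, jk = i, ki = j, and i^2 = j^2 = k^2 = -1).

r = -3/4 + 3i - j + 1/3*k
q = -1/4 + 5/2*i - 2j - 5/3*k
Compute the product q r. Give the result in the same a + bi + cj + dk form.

In blades: q = -1/4 - 5/3*e12 - 2*e13 + 5/2*e23, r = -3/4 + 1/3*e12 - e13 + 3*e23.
Distribute q over r term by term (generator squares from the signature, products reordered to ascending indices): (-1/4)*r = 3/16 - 1/12*e12 + 1/4*e13 - 3/4*e23; (-5/3*e12)*r = 5/9 + 5/4*e12 - 5*e13 - 5/3*e23; (-2*e13)*r = -2 + 6*e12 + 3/2*e13 - 2/3*e23; (5/2*e23)*r = -15/2 - 5/2*e12 - 5/6*e13 - 15/8*e23.
Sum: -1261/144 + 14/3*e12 - 49/12*e13 - 119/24*e23; translating back through the correspondence:
Answer: -1261/144 - 119/24*i - 49/12*j + 14/3*k


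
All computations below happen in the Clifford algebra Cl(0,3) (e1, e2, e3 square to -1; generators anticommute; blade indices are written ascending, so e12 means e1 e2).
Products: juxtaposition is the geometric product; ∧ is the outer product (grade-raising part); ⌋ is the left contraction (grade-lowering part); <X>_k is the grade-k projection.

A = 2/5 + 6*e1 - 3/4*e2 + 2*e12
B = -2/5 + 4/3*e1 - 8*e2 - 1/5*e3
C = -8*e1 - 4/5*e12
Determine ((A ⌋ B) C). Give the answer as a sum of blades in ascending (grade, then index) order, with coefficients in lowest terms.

step 1: -354/25 + 8/15*e1 - 16/5*e2 - 2/25*e3
step 2: 64/15 + 2896/25*e1 + 32/75*e2 - 1784/125*e12 - 16/25*e13 + 8/125*e123
Answer: 64/15 + 2896/25*e1 + 32/75*e2 - 1784/125*e12 - 16/25*e13 + 8/125*e123


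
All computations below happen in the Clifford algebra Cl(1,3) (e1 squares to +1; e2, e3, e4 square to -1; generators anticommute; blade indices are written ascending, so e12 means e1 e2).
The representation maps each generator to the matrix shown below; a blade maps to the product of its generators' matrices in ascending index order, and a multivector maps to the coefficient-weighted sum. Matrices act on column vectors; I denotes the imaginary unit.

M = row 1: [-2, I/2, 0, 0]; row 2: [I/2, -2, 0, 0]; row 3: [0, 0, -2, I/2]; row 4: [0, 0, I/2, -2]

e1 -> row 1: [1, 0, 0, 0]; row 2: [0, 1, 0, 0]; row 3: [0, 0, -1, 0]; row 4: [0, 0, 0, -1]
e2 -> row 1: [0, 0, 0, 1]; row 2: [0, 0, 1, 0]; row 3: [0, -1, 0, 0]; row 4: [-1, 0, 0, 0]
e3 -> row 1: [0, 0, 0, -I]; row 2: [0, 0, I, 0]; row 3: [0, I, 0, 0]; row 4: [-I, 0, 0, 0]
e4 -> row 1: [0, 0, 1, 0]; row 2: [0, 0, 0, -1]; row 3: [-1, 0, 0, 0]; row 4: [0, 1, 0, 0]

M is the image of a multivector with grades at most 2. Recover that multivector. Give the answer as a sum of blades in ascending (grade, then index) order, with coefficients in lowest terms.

Method: the blade images are trace-orthogonal — tr(rho(e_A) rho(e_B)^-1) = 4 if A = B and 0 otherwise — and rho(e_A)^-1 = (e_A)^2 * rho(e_A) with (e_A)^2 = +1 or -1, so the coefficient of e_A in the preimage is (e_A)^2 * tr(M rho(e_A))/4.
Nonzero projections over blades of grade <= 2: 1: (1)^2 = +1, tr(M 1) = -8, coefficient -2; e34: (e34)^2 = -1, tr(M rho(e34)) = 2, coefficient -1/2. Every other blade of grade <= 2 projects to 0.
Answer: -2 - 1/2*e34


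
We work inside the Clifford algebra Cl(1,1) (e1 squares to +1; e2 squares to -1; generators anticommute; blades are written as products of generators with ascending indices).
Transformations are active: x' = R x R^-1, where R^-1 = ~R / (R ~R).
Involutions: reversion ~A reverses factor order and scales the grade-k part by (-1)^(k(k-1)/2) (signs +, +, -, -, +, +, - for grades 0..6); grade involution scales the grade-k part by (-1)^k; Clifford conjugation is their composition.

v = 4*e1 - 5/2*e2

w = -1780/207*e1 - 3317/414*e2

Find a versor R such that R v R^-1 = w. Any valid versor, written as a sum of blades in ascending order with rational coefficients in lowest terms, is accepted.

Sketch: the shared square 39/4 makes R = v + w = -952/207*e1 - 2176/207*e2 the natural versor; its sandwich fixes that direction, negates (v - w)/2, and sends v to w.
Answer: -952/207*e1 - 2176/207*e2


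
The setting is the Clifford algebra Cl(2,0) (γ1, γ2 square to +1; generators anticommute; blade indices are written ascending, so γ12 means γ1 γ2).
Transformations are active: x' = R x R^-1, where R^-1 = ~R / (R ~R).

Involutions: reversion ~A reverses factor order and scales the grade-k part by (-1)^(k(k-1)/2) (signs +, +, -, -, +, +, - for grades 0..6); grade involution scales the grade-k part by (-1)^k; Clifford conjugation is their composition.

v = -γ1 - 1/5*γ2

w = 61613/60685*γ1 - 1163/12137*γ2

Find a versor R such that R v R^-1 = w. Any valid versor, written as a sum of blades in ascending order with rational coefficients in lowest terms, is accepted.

Key observation: q(v) = q(w) = 26/25 (sandwiches preserve the norm), so R = v + w = 928/60685*γ1 - 17952/60685*γ2 works whenever it is invertible — the component of v along it is kept and (v - w)/2 reverses, sending v to w.
Answer: 928/60685*γ1 - 17952/60685*γ2


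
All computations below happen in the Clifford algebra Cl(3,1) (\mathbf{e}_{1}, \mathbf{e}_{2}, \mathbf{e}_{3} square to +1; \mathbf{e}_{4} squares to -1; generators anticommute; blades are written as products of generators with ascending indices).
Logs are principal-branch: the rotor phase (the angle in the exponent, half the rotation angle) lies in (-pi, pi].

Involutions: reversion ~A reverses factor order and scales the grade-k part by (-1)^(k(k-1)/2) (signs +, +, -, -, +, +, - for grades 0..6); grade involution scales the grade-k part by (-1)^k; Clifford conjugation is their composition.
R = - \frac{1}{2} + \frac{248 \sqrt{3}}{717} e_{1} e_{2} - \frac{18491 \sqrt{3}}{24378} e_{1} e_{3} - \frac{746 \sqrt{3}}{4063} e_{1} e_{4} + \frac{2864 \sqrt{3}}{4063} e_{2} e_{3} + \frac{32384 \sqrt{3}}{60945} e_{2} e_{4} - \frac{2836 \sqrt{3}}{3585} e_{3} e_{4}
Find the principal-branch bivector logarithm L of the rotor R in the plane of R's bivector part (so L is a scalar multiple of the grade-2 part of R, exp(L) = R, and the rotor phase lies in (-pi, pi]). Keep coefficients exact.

The scalar part of R is - \frac{1}{2}, and that scalar determines the rotor phase on the principal branch; recovering the unit plane as bivector-part over sine of the phase gives L = phase * plane.
Concretely: cos(phase) = - \frac{1}{2} gives phase = ±\frac{2 \pi}{3}, and since phase/sin(phase) is even the sign is immaterial: L = (phase/sin(phase)) * <R>_2 = (\frac{4 \sqrt{3} \pi}{9}) * <R>_2.
Answer: \frac{992 \pi}{2151} e_{1} e_{2} - \frac{36982 \pi}{36567} e_{1} e_{3} - \frac{2984 \pi}{12189} e_{1} e_{4} + \frac{11456 \pi}{12189} e_{2} e_{3} + \frac{129536 \pi}{182835} e_{2} e_{4} - \frac{11344 \pi}{10755} e_{3} e_{4}


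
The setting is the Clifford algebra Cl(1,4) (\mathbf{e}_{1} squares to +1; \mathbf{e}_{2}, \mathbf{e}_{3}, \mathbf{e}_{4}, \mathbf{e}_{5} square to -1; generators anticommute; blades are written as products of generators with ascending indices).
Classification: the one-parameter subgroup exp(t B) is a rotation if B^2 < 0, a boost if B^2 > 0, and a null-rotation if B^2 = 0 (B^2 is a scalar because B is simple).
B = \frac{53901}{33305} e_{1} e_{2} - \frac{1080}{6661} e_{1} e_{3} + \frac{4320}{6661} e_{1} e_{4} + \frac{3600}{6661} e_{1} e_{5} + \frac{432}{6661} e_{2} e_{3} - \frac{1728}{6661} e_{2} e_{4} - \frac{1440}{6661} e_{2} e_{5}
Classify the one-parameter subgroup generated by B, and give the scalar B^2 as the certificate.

B^2 term by term: the squares give (\frac{53901}{33305})^2*(e_{1} e_{2})^2 + (-\frac{1080}{6661})^2*(e_{1} e_{3})^2 + (\frac{4320}{6661})^2*(e_{1} e_{4})^2 + (\frac{3600}{6661})^2*(e_{1} e_{5})^2 + (\frac{432}{6661})^2*(e_{2} e_{3})^2 + (-\frac{1728}{6661})^2*(e_{2} e_{4})^2 + (-\frac{1440}{6661})^2*(e_{2} e_{5})^2 = \frac{2905317801}{1109223025}*(+1) + \frac{1166400}{44368921}*(+1) + \frac{18662400}{44368921}*(+1) + \frac{12960000}{44368921}*(+1) + \frac{186624}{44368921}*(-1) + \frac{2985984}{44368921}*(-1) + \frac{2073600}{44368921}*(-1) = \frac{81}{25} (each basis 2-blade squares to minus the product of its generators' squares); cross terms between blades sharing an index anticommute and cancel; the commuting (index-disjoint) pairs give grade-4 terms 2*c*c'*(blade product), which cancel blade by blade — e_{1} e_{2} e_{3} e_{4}: -\frac{3732480}{44368921} + \frac{3732480}{44368921} = 0; e_{1} e_{2} e_{3} e_{5}: -\frac{3110400}{44368921} + \frac{3110400}{44368921} = 0; e_{1} e_{2} e_{4} e_{5}: \frac{12441600}{44368921} - \frac{12441600}{44368921} = 0 — confirming B is simple. So B^2 = \frac{81}{25}.
Answer: boost, certificate B^2 = \frac{81}{25}. Because \frac{81}{25} is invariant under every versor sandwich, the classification follows from its sign alone.


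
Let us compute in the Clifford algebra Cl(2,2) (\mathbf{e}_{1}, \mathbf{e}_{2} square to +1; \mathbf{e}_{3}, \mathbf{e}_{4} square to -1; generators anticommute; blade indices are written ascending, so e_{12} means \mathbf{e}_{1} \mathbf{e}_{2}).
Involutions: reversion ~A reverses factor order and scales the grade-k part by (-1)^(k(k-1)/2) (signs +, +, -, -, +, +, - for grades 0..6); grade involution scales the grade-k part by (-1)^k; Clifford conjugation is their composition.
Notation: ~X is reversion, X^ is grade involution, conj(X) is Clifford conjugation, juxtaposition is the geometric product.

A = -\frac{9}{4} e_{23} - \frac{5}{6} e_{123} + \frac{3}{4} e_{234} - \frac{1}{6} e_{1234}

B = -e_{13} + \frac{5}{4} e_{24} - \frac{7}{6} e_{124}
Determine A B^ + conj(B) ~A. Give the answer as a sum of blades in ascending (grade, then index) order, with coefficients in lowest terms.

first term: -\frac{5}{6} e_{2} - \frac{163}{144} e_{3} - \frac{9}{4} e_{12} + \frac{13}{12} e_{13} - \frac{1}{6} e_{24} + \frac{545}{144} e_{34} + \frac{3}{4} e_{124} + \frac{11}{3} e_{134}
second term: -\frac{5}{6} e_{2} - \frac{163}{144} e_{3} + \frac{9}{4} e_{12} - \frac{13}{12} e_{13} + \frac{1}{6} e_{24} - \frac{545}{144} e_{34} - \frac{3}{4} e_{124} - \frac{11}{3} e_{134}
Answer: -\frac{5}{3} e_{2} - \frac{163}{72} e_{3}


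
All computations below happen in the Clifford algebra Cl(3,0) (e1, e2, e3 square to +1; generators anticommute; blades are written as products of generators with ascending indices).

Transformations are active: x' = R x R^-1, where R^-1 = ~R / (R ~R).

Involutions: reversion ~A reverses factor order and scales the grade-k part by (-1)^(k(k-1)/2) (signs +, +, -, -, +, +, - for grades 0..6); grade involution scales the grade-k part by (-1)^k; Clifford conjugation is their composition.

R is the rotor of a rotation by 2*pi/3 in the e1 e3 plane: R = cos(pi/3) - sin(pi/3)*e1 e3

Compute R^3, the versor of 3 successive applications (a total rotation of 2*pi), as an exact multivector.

Half-angle bookkeeping: 3 applications in e1 e3 add up to rotor phase 3*pi/3 = pi, so R^3 = cos(pi) - sin(pi)*e1 e3.
cos(pi) = -1 and sin(pi) = 0, so R^3 = -1. The total rotation 2*pi is 1 full turn, so every vector returns to itself, yet the rotor is -1, on the OTHER sheet of the double cover (an odd number of 2*pi turns).
Answer: -1


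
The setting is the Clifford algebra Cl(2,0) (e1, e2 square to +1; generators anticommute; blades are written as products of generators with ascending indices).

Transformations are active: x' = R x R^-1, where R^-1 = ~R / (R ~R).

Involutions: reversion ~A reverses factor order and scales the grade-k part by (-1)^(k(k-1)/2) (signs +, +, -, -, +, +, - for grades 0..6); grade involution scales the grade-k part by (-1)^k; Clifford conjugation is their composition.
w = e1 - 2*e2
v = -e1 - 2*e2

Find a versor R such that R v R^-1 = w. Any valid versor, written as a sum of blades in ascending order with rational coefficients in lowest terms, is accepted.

Reasoning: v^2 = w^2 = 5 since conjugation preserves the quadratic form; R = v + w = -4*e2 is then valid when invertible, keeping its own part and reversing (v - w)/2.
Answer: -4*e2


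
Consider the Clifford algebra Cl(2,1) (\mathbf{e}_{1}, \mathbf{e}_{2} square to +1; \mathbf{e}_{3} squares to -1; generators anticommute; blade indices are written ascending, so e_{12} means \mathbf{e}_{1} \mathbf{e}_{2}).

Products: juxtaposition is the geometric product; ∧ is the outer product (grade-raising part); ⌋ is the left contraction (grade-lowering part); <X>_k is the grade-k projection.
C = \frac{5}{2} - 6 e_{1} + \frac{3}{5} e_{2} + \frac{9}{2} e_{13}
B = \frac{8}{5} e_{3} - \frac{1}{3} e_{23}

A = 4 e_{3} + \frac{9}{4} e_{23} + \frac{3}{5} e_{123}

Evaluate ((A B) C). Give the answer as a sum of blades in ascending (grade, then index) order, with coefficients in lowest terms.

step 1: -\frac{143}{20} - \frac{1}{5} e_{1} - \frac{74}{15} e_{2} - \frac{24}{25} e_{12}
step 2: -\frac{3927}{200} + \frac{5228}{125} e_{1} - \frac{1343}{60} e_{2} - \frac{9}{10} e_{3} - \frac{803}{25} e_{12} - \frac{1287}{40} e_{13} + \frac{108}{25} e_{23} + \frac{111}{5} e_{123}
Answer: -\frac{3927}{200} + \frac{5228}{125} e_{1} - \frac{1343}{60} e_{2} - \frac{9}{10} e_{3} - \frac{803}{25} e_{12} - \frac{1287}{40} e_{13} + \frac{108}{25} e_{23} + \frac{111}{5} e_{123}


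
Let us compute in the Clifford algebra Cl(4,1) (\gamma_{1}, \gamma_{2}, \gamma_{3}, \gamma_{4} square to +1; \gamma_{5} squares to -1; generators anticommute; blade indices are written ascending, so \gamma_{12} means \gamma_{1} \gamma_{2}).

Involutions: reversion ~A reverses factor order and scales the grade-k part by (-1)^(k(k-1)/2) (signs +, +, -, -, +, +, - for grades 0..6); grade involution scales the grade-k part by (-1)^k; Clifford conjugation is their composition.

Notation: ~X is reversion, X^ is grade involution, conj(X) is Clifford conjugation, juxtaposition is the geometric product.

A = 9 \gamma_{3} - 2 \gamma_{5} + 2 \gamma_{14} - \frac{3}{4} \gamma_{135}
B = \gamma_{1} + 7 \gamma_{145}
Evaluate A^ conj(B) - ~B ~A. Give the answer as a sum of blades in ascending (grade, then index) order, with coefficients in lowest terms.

first term: 2 \gamma_{4} - 14 \gamma_{5} - 9 \gamma_{13} - 14 \gamma_{14} + 2 \gamma_{15} + \frac{21}{4} \gamma_{34} - \frac{3}{4} \gamma_{35} + 63 \gamma_{1345}
second term: -2 \gamma_{4} - 14 \gamma_{5} + 9 \gamma_{13} - 14 \gamma_{14} - 2 \gamma_{15} + \frac{21}{4} \gamma_{34} + \frac{3}{4} \gamma_{35} - 63 \gamma_{1345}
Answer: 4 \gamma_{4} - 18 \gamma_{13} + 4 \gamma_{15} - \frac{3}{2} \gamma_{35} + 126 \gamma_{1345}


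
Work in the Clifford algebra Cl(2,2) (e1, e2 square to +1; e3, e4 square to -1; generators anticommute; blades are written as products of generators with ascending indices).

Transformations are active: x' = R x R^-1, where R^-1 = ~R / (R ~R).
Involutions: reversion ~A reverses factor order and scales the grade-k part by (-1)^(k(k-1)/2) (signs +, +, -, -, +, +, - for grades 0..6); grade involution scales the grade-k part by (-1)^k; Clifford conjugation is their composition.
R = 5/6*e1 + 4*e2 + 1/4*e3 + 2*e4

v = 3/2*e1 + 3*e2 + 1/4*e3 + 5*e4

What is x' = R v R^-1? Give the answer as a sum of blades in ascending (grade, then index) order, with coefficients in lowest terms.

~R = 5/6*e1 + 4*e2 + 1/4*e3 + 2*e4, and R ~R = 1819/144, so R^-1 = ~R / (1819/144).
R v = 51/16 - 7/2*e1 e2 - 1/6*e1 e3 + 7/6*e1 e4 + 1/4*e2 e3 + 14*e2 e4 + 3/4*e3 e4
Answer: -231/214*e1 - 105/107*e2 - 53/428*e3 - 427/107*e4


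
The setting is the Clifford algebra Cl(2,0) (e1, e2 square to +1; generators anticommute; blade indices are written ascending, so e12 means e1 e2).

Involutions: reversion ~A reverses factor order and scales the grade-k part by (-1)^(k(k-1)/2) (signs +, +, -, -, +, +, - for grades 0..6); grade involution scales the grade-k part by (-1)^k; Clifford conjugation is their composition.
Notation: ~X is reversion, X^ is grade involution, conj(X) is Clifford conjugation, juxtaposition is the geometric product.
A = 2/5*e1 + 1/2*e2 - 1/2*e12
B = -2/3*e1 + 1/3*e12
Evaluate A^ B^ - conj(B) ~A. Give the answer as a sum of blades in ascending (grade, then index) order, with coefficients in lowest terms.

first term: -1/10 + 1/6*e1 + 1/5*e2 + 1/3*e12
second term: 13/30 - 1/6*e1 + 7/15*e2 + 1/3*e12
Answer: -8/15 + 1/3*e1 - 4/15*e2


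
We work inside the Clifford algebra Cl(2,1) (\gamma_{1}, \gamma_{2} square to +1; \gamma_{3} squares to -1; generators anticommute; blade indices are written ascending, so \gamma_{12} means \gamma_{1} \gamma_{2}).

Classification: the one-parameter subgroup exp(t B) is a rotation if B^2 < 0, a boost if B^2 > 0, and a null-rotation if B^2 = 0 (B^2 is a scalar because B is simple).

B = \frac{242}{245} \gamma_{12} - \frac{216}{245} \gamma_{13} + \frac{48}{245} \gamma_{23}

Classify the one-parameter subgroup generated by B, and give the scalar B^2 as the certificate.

B^2 term by term: the squares give (\frac{242}{245})^2*(\gamma_{12})^2 + (-\frac{216}{245})^2*(\gamma_{13})^2 + (\frac{48}{245})^2*(\gamma_{23})^2 = \frac{58564}{60025}*(-1) + \frac{46656}{60025}*(+1) + \frac{2304}{60025}*(+1) = -\frac{4}{25} (each basis 2-blade squares to minus the product of its generators' squares); cross terms between blades sharing an index anticommute and cancel. So B^2 = -\frac{4}{25}.
Answer: rotation, certificate B^2 = -\frac{4}{25}. No conjugation can change B^2 = -\frac{4}{25}; the sign gives the class.
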